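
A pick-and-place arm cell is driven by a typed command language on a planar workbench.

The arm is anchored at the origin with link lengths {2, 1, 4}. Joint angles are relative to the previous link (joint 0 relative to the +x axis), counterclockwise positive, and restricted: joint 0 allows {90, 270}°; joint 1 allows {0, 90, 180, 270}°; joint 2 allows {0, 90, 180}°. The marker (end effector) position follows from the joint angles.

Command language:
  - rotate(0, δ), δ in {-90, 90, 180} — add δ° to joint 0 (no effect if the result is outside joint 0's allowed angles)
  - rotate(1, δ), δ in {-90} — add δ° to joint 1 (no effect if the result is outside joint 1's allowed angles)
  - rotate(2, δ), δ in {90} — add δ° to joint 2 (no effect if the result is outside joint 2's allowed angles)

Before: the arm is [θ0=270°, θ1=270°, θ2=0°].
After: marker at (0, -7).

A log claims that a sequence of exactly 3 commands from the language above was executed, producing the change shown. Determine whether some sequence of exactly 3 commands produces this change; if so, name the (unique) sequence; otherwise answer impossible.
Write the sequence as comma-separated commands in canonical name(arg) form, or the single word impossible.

begin: [θ0=270°, θ1=270°, θ2=0°]
[1] after rotate(1, -90): [θ0=270°, θ1=180°, θ2=0°]
[2] after rotate(1, -90): [θ0=270°, θ1=90°, θ2=0°]
[3] after rotate(1, -90): [θ0=270°, θ1=0°, θ2=0°]
no other 3-command option fits: unique.

rotate(1, -90), rotate(1, -90), rotate(1, -90)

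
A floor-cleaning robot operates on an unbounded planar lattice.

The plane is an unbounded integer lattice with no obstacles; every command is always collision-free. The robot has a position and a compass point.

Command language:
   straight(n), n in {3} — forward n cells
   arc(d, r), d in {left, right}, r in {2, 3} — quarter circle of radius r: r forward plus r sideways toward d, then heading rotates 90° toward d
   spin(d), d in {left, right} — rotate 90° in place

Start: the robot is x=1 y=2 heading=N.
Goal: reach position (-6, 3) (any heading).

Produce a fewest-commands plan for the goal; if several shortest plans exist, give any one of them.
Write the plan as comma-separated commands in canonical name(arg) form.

begin: x=1 y=2 heading=N
[1] after arc(left, 2): x=-1 y=4 heading=W
[2] after arc(left, 3): x=-4 y=1 heading=S
[3] after spin(right): x=-4 y=1 heading=W
[4] after arc(right, 2): x=-6 y=3 heading=N
minimal: 4 command(s), checked below 4.

arc(left, 2), arc(left, 3), spin(right), arc(right, 2)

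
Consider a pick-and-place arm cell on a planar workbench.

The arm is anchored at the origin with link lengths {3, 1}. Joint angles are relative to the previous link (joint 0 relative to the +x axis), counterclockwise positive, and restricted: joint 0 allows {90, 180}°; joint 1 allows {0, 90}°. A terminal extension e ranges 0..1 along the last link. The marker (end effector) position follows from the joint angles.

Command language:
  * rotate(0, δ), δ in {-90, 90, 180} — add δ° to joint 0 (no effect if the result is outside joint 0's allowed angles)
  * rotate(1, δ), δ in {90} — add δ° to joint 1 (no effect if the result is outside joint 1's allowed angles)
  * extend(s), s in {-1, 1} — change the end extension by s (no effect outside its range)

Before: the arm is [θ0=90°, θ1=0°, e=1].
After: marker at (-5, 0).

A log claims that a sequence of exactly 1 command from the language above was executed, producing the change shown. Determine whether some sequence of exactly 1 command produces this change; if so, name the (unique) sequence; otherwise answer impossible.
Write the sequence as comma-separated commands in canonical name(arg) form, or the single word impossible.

initial: [θ0=90°, θ1=0°, e=1]
[1] after rotate(0, 90): [θ0=180°, θ1=0°, e=1]
no other 1-command option fits: unique.

rotate(0, 90)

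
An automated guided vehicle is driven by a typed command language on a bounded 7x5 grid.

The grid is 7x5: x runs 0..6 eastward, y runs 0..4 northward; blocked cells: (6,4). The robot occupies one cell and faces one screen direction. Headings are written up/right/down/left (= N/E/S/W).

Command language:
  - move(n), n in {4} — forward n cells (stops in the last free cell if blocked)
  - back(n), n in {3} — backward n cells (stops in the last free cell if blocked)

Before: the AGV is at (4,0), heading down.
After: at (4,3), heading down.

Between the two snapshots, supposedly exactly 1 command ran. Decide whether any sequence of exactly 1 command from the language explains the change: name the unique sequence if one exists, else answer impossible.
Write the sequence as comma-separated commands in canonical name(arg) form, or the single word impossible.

key: heading stays S — the single command does not turn
begin: at (4,0), heading down
[1] after back(3): at (4,3), heading down
no other 1-command option fits: unique.

back(3)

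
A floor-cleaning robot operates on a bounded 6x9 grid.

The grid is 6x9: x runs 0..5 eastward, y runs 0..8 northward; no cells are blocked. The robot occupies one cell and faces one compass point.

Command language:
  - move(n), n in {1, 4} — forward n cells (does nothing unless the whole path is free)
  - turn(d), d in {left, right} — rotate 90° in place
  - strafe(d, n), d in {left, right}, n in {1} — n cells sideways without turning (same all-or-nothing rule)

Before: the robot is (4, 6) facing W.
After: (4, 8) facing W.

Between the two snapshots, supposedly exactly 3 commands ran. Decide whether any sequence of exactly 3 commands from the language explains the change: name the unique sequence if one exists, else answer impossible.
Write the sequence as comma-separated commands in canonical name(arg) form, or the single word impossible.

strafe(right, 1), strafe(right, 1), strafe(right, 1)

key: still facing W at the end — nothing in the sequence rotates
begin: (4, 6) facing W
1. strafe(right, 1) → (4, 7) facing W
2. strafe(right, 1) → (4, 8) facing W
3. strafe(right, 1) → (4, 8) facing W
no rival 3-sequence matches.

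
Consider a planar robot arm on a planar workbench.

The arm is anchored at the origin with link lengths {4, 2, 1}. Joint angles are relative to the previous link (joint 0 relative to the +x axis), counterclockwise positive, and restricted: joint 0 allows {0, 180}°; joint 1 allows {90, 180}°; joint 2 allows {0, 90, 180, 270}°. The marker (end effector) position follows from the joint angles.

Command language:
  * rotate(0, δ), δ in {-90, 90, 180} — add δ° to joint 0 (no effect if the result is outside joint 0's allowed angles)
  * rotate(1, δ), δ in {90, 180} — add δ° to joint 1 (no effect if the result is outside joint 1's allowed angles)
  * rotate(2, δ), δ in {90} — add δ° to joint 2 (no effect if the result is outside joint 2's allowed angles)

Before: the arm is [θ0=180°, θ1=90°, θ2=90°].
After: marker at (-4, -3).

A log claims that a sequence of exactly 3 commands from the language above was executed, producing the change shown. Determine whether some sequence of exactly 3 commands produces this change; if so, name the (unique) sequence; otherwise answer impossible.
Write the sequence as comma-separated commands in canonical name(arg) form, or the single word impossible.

from: [θ0=180°, θ1=90°, θ2=90°]
t=1 rotate(2, 90) ⇒ [θ0=180°, θ1=90°, θ2=180°]
t=2 rotate(2, 90) ⇒ [θ0=180°, θ1=90°, θ2=270°]
t=3 rotate(2, 90) ⇒ [θ0=180°, θ1=90°, θ2=0°]
uniquely the one of 216 3-step routes that fits.

rotate(2, 90), rotate(2, 90), rotate(2, 90)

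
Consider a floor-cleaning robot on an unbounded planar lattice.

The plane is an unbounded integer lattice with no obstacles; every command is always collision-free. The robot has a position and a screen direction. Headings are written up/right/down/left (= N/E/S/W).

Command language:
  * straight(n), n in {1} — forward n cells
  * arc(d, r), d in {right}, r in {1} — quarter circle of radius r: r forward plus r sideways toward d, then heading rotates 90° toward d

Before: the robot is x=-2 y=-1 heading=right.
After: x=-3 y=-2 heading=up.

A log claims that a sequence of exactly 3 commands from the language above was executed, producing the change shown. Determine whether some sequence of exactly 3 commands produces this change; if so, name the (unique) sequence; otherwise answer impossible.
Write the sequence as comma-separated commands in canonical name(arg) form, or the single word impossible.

arc(right, 1), arc(right, 1), arc(right, 1)

key: position moved to (-3,-2) AND the heading swung to N — translation plus rotation needed
from: x=-2 y=-1 heading=right
t=1 arc(right, 1) ⇒ x=-1 y=-2 heading=down
t=2 arc(right, 1) ⇒ x=-2 y=-3 heading=left
t=3 arc(right, 1) ⇒ x=-3 y=-2 heading=up
uniquely the one of 8 3-step routes that fits.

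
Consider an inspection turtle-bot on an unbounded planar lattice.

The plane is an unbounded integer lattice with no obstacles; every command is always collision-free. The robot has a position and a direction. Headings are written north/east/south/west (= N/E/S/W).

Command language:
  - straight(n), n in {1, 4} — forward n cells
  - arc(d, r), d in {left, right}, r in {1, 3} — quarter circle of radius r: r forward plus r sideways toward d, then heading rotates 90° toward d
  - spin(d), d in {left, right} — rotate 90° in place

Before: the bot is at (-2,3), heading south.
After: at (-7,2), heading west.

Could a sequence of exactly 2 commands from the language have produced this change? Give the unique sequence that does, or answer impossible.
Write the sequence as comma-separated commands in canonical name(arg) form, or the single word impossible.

arc(right, 1), straight(4)

key: running straight(4) before arc(right, 1) would end elsewhere — order is forced
start: at (-2,3), heading south
step 1 (arc(right, 1)): at (-3,2), heading west
step 2 (straight(4)): at (-7,2), heading west
uniquely the one of 64 2-step routes that fits.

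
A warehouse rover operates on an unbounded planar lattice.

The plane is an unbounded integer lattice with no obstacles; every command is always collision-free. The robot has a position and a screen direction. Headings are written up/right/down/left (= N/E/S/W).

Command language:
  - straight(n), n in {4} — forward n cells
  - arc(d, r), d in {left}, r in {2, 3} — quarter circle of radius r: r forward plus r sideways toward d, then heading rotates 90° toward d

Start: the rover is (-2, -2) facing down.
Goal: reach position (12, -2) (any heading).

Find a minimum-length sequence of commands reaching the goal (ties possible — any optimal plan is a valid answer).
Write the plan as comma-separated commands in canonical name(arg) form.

begin: (-2, -2) facing down
step 1 (arc(left, 3)): (1, -5) facing right
step 2 (straight(4)): (5, -5) facing right
step 3 (straight(4)): (9, -5) facing right
step 4 (arc(left, 3)): (12, -2) facing up
minimal: 4 command(s), checked below 4.

arc(left, 3), straight(4), straight(4), arc(left, 3)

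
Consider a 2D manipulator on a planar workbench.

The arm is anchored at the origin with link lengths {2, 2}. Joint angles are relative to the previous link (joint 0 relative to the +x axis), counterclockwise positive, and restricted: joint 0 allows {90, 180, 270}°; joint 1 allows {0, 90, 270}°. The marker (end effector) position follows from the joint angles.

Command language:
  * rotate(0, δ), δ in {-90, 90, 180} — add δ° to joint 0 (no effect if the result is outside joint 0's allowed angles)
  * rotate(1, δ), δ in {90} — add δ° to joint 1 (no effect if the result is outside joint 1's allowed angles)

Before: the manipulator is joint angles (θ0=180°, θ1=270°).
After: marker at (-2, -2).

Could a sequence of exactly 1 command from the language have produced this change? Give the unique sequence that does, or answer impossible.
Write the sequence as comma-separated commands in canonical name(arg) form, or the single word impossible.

begin: joint angles (θ0=180°, θ1=270°)
t=1 rotate(0, 90) ⇒ joint angles (θ0=270°, θ1=270°)
no other 1-command option fits: unique.

rotate(0, 90)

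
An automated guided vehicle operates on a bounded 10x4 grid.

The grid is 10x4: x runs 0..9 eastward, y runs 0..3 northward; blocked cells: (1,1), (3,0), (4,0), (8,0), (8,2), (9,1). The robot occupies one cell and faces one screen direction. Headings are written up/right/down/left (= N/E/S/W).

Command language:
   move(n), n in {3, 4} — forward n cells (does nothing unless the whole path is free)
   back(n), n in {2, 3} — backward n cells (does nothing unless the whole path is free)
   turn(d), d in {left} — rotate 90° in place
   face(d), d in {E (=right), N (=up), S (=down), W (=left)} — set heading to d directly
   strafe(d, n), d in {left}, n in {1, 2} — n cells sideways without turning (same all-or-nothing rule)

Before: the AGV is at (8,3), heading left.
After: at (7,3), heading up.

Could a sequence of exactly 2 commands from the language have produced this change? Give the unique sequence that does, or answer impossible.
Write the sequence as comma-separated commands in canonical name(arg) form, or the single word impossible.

face(N), strafe(left, 1)

key: position moved to (7,3) AND the heading swung to N — translation plus rotation needed
t0: at (8,3), heading left
t=1 face(N) ⇒ at (8,3), heading up
t=2 strafe(left, 1) ⇒ at (7,3), heading up
no other 2-command option fits: unique.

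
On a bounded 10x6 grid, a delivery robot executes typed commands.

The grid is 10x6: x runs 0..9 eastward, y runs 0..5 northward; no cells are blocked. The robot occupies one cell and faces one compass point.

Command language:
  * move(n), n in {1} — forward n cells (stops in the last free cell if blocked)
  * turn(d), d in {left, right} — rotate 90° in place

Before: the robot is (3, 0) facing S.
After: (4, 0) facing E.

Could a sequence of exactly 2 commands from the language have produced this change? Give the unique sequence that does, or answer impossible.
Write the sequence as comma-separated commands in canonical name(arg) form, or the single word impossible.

key: order matters: swapping turn(left) and move(1) lands elsewhere
initial: (3, 0) facing S
[1] after turn(left): (3, 0) facing E
[2] after move(1): (4, 0) facing E
all 9 alternatives checked — unique.

turn(left), move(1)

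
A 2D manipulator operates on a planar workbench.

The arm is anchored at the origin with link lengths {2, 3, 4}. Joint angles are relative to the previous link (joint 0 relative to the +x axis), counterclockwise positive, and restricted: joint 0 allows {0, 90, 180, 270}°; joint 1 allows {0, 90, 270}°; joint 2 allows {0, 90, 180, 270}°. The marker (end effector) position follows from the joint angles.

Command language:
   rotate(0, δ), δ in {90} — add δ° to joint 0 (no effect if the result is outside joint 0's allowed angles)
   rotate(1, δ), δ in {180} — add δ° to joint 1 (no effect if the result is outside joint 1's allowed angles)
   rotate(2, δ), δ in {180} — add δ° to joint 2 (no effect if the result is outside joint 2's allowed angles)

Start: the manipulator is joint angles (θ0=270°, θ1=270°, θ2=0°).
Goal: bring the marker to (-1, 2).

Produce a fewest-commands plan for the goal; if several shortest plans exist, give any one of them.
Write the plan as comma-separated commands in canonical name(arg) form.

rotate(0, 90), rotate(0, 90), rotate(2, 180)

from: joint angles (θ0=270°, θ1=270°, θ2=0°)
1. rotate(0, 90) → joint angles (θ0=0°, θ1=270°, θ2=0°)
2. rotate(0, 90) → joint angles (θ0=90°, θ1=270°, θ2=0°)
3. rotate(2, 180) → joint angles (θ0=90°, θ1=270°, θ2=180°)
no 2-step plan works, so 3 is optimal.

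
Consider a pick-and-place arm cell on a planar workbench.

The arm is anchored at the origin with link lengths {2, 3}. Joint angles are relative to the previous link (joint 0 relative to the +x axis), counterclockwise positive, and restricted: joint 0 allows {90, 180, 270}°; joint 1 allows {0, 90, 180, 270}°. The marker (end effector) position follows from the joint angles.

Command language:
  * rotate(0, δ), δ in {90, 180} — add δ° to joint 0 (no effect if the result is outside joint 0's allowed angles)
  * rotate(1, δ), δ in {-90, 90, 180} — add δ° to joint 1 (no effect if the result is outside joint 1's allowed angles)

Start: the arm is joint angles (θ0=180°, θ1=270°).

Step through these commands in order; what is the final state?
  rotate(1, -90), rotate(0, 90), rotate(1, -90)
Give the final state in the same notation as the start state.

start: joint angles (θ0=180°, θ1=270°)
step 1 (rotate(1, -90)): joint angles (θ0=180°, θ1=180°)
step 2 (rotate(0, 90)): joint angles (θ0=270°, θ1=180°)
step 3 (rotate(1, -90)): joint angles (θ0=270°, θ1=90°)

joint angles (θ0=270°, θ1=90°)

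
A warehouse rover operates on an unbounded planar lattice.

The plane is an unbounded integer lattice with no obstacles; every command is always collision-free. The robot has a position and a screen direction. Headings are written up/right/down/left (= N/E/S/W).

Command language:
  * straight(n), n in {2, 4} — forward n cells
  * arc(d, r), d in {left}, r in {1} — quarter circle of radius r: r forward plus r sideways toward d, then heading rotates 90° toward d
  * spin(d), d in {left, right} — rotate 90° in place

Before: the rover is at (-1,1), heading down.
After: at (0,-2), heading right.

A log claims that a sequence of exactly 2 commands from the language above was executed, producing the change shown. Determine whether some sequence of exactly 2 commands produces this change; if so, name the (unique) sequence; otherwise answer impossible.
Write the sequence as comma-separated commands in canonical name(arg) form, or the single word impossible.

key: cell and facing (now E) both changed — the 2 commands mix motion and turning
start: at (-1,1), heading down
t=1 straight(2) ⇒ at (-1,-1), heading down
t=2 arc(left, 1) ⇒ at (0,-2), heading right
no rival 2-sequence matches.

straight(2), arc(left, 1)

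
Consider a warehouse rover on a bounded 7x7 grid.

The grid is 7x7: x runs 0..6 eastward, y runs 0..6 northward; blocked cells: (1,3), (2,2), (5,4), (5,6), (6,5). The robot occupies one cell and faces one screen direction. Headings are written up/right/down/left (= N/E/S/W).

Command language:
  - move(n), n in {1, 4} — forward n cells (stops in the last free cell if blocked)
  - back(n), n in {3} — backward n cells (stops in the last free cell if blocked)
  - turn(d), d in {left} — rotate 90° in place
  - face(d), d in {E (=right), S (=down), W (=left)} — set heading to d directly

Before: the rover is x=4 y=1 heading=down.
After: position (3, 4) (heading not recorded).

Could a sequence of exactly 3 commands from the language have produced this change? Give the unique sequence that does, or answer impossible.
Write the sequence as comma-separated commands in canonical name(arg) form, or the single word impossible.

back(3), face(W), move(1)

key: running move(1) before back(3) would end elsewhere — order is forced
initial: x=4 y=1 heading=down
[1] after back(3): x=4 y=4 heading=down
[2] after face(W): x=4 y=4 heading=left
[3] after move(1): x=3 y=4 heading=left
no other 3-command option fits: unique.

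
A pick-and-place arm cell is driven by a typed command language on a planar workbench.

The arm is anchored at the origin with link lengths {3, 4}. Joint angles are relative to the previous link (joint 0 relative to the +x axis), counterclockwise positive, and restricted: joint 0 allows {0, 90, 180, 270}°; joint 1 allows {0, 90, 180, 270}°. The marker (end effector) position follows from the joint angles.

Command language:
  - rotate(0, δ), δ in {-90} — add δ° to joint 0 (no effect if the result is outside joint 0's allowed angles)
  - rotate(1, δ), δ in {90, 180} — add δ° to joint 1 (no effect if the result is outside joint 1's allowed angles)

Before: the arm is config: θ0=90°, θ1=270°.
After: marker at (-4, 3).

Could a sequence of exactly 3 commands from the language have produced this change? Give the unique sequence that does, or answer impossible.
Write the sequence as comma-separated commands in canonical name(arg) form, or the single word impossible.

start: config: θ0=90°, θ1=270°
step 1 (rotate(1, 180)): config: θ0=90°, θ1=90°
step 2 (rotate(1, 180)): config: θ0=90°, θ1=270°
step 3 (rotate(1, 180)): config: θ0=90°, θ1=90°
all 27 alternatives checked — unique.

rotate(1, 180), rotate(1, 180), rotate(1, 180)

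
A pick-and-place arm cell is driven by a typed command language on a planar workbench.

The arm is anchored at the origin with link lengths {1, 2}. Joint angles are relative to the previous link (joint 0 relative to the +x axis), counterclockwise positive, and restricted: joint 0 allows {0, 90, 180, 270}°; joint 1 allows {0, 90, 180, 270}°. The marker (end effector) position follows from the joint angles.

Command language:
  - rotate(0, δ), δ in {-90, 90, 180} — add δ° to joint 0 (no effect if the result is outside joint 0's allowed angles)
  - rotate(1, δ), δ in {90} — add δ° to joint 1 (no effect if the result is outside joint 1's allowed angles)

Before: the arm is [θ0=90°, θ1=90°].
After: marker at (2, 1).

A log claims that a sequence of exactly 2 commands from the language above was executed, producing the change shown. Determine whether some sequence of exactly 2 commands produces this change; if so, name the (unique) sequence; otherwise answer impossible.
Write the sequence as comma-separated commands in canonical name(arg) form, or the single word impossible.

rotate(1, 90), rotate(1, 90)

begin: [θ0=90°, θ1=90°]
1. rotate(1, 90) → [θ0=90°, θ1=180°]
2. rotate(1, 90) → [θ0=90°, θ1=270°]
no rival 2-sequence matches.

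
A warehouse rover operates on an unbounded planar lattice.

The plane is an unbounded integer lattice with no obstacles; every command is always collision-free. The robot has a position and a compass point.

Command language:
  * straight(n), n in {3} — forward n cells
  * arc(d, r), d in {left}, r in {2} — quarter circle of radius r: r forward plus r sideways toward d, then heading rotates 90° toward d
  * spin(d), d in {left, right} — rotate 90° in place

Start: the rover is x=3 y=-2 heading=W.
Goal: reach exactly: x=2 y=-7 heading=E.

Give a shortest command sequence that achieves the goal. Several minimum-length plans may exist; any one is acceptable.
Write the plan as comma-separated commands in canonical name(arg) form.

start: x=3 y=-2 heading=W
1. straight(3) → x=0 y=-2 heading=W
2. spin(left) → x=0 y=-2 heading=S
3. straight(3) → x=0 y=-5 heading=S
4. arc(left, 2) → x=2 y=-7 heading=E
no 3-step plan works, so 4 is optimal.

straight(3), spin(left), straight(3), arc(left, 2)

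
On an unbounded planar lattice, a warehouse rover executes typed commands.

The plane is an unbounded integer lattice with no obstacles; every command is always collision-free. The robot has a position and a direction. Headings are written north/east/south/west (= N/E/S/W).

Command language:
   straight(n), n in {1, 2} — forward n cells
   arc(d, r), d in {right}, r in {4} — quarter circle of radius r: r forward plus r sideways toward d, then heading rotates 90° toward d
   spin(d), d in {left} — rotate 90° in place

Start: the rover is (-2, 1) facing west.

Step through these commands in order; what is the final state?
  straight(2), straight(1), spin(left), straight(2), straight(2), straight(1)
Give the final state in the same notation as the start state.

(-5, -4) facing south

start: (-2, 1) facing west
[1] after straight(2): (-4, 1) facing west
[2] after straight(1): (-5, 1) facing west
[3] after spin(left): (-5, 1) facing south
[4] after straight(2): (-5, -1) facing south
[5] after straight(2): (-5, -3) facing south
[6] after straight(1): (-5, -4) facing south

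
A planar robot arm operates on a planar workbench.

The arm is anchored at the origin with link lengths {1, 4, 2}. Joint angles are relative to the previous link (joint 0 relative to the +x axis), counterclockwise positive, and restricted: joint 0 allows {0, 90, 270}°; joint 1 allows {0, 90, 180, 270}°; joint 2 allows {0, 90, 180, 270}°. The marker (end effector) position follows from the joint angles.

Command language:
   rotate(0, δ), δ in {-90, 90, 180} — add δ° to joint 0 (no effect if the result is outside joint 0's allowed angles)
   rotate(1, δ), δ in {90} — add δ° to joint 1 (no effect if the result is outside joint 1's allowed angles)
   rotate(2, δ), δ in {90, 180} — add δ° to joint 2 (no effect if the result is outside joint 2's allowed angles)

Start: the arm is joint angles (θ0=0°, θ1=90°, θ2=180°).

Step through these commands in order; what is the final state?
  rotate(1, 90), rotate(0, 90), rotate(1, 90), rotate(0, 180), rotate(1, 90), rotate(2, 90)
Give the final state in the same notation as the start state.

joint angles (θ0=270°, θ1=0°, θ2=270°)

t0: joint angles (θ0=0°, θ1=90°, θ2=180°)
1. rotate(1, 90) → joint angles (θ0=0°, θ1=180°, θ2=180°)
2. rotate(0, 90) → joint angles (θ0=90°, θ1=180°, θ2=180°)
3. rotate(1, 90) → joint angles (θ0=90°, θ1=270°, θ2=180°)
4. rotate(0, 180) → joint angles (θ0=270°, θ1=270°, θ2=180°)
5. rotate(1, 90) → joint angles (θ0=270°, θ1=0°, θ2=180°)
6. rotate(2, 90) → joint angles (θ0=270°, θ1=0°, θ2=270°)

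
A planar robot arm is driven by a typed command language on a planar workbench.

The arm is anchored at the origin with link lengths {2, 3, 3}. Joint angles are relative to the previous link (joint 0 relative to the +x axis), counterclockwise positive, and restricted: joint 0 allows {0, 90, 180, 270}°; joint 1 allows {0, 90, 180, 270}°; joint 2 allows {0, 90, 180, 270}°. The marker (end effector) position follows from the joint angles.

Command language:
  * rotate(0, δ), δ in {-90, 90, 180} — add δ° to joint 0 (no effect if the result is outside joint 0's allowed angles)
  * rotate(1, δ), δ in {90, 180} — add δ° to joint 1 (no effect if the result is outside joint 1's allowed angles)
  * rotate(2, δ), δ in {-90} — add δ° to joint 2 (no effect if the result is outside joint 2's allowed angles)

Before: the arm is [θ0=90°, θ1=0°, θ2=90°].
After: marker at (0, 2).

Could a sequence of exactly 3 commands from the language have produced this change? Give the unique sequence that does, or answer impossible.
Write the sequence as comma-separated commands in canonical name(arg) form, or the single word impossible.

begin: [θ0=90°, θ1=0°, θ2=90°]
t=1 rotate(2, -90) ⇒ [θ0=90°, θ1=0°, θ2=0°]
t=2 rotate(2, -90) ⇒ [θ0=90°, θ1=0°, θ2=270°]
t=3 rotate(2, -90) ⇒ [θ0=90°, θ1=0°, θ2=180°]
all 216 alternatives checked — unique.

rotate(2, -90), rotate(2, -90), rotate(2, -90)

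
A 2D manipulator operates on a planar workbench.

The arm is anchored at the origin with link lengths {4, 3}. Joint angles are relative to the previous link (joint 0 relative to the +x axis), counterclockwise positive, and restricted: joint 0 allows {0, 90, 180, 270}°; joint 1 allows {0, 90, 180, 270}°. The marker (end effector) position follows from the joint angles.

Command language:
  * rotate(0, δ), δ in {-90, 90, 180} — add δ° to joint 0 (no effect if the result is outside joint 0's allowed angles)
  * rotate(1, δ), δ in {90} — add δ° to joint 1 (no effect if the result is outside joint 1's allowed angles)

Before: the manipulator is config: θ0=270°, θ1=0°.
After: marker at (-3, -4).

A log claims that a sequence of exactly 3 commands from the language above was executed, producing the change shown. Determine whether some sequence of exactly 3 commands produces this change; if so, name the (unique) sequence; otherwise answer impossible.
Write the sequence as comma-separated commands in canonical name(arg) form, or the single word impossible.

initial: config: θ0=270°, θ1=0°
t=1 rotate(1, 90) ⇒ config: θ0=270°, θ1=90°
t=2 rotate(1, 90) ⇒ config: θ0=270°, θ1=180°
t=3 rotate(1, 90) ⇒ config: θ0=270°, θ1=270°
all 64 alternatives checked — unique.

rotate(1, 90), rotate(1, 90), rotate(1, 90)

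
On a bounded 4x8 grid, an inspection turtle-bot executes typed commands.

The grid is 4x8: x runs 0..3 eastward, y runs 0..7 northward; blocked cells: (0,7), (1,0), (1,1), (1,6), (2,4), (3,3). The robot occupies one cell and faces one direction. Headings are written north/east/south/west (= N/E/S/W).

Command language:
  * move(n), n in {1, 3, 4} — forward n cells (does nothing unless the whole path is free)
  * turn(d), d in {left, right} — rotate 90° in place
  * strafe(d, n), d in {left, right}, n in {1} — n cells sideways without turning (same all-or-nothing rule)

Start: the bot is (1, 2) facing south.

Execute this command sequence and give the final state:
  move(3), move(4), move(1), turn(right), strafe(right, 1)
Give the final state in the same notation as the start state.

(1, 3) facing west

from: (1, 2) facing south
[1] after move(3): (1, 2) facing south
[2] after move(4): (1, 2) facing south
[3] after move(1): (1, 2) facing south
[4] after turn(right): (1, 2) facing west
[5] after strafe(right, 1): (1, 3) facing west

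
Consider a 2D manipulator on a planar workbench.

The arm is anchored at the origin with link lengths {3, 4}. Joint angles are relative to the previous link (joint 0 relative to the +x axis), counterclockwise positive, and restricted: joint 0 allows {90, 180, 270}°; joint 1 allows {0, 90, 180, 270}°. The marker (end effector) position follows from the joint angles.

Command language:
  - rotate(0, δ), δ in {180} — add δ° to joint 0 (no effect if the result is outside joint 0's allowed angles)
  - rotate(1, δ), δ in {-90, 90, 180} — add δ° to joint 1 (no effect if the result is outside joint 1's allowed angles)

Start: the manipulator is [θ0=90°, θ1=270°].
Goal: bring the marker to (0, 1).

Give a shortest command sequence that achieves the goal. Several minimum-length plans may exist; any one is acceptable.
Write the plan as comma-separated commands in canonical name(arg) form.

initial: [θ0=90°, θ1=270°]
[1] after rotate(1, -90): [θ0=90°, θ1=180°]
[2] after rotate(0, 180): [θ0=270°, θ1=180°]
nothing shorter than 2 reaches the goal.

rotate(1, -90), rotate(0, 180)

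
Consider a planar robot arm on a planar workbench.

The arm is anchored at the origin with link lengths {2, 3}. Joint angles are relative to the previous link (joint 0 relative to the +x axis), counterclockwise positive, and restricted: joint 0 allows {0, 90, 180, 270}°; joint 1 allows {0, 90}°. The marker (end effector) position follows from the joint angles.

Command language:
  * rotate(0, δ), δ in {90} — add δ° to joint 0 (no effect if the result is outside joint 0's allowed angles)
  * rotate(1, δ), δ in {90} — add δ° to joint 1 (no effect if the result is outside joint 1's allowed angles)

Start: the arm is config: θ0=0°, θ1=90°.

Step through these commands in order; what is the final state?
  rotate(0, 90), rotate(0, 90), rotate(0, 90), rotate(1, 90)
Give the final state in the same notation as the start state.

config: θ0=270°, θ1=90°

from: config: θ0=0°, θ1=90°
1. rotate(0, 90) → config: θ0=90°, θ1=90°
2. rotate(0, 90) → config: θ0=180°, θ1=90°
3. rotate(0, 90) → config: θ0=270°, θ1=90°
4. rotate(1, 90) → config: θ0=270°, θ1=90°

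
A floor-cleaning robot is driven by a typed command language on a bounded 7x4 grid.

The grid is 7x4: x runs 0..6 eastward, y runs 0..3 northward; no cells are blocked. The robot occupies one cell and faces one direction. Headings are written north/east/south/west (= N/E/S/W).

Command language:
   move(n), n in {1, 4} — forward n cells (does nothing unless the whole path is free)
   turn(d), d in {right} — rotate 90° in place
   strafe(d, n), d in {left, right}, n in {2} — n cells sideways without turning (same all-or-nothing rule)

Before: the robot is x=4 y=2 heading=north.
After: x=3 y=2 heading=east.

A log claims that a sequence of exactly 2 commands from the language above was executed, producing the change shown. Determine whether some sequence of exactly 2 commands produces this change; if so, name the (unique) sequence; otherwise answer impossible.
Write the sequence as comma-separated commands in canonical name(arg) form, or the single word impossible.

checked all 2-command options: none fits.

impossible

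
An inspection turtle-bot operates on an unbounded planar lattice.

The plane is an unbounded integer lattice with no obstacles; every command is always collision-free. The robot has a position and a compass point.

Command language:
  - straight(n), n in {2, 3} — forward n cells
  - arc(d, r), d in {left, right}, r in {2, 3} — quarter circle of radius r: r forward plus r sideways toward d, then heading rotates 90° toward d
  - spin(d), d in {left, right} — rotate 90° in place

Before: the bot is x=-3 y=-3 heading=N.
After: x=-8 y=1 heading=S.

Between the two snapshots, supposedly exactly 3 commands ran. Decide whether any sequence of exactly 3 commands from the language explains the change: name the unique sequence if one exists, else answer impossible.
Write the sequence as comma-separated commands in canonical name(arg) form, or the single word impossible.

straight(3), arc(left, 3), arc(left, 2)

key: running arc(left, 2) before straight(3) would end elsewhere — order is forced
initial: x=-3 y=-3 heading=N
1. straight(3) → x=-3 y=0 heading=N
2. arc(left, 3) → x=-6 y=3 heading=W
3. arc(left, 2) → x=-8 y=1 heading=S
no other 3-command option fits: unique.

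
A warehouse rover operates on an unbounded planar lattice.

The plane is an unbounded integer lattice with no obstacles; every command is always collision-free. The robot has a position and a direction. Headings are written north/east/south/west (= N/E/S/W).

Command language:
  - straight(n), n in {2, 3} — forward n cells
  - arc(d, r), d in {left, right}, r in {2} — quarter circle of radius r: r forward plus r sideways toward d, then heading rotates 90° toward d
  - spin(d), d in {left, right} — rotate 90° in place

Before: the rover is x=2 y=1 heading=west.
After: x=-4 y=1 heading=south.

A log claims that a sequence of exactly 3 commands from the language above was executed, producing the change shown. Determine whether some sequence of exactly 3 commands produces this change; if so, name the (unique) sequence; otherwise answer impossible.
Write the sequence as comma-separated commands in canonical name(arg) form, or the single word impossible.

straight(3), straight(3), spin(left)

key: position moved to (-4,1) AND the heading swung to S — translation plus rotation needed
initial: x=2 y=1 heading=west
step 1 (straight(3)): x=-1 y=1 heading=west
step 2 (straight(3)): x=-4 y=1 heading=west
step 3 (spin(left)): x=-4 y=1 heading=south
no other 3-command option fits: unique.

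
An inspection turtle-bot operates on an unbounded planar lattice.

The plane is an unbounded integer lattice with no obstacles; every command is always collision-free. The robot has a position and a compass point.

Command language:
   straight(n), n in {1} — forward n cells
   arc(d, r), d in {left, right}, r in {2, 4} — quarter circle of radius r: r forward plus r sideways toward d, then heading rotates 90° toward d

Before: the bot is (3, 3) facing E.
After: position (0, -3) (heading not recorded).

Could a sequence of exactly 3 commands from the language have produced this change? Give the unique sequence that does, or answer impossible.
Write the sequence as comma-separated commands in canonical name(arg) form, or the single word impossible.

key: order matters: swapping arc(right, 2) and straight(1) lands elsewhere
from: (3, 3) facing E
step 1 (arc(right, 2)): (5, 1) facing S
step 2 (arc(right, 4)): (1, -3) facing W
step 3 (straight(1)): (0, -3) facing W
uniquely the one of 125 3-step routes that fits.

arc(right, 2), arc(right, 4), straight(1)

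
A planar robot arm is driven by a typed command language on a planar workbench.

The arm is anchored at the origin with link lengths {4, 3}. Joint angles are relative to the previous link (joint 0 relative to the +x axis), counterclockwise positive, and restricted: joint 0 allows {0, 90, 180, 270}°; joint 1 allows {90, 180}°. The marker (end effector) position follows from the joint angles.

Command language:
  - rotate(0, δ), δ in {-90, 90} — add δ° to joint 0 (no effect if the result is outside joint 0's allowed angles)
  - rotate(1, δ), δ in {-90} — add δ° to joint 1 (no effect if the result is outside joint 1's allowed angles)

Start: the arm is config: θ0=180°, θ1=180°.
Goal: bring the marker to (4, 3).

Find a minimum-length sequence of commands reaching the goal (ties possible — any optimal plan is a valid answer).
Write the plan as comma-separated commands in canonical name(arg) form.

rotate(1, -90), rotate(0, -90), rotate(0, -90)

from: config: θ0=180°, θ1=180°
1. rotate(1, -90) → config: θ0=180°, θ1=90°
2. rotate(0, -90) → config: θ0=90°, θ1=90°
3. rotate(0, -90) → config: θ0=0°, θ1=90°
nothing shorter than 3 reaches the goal.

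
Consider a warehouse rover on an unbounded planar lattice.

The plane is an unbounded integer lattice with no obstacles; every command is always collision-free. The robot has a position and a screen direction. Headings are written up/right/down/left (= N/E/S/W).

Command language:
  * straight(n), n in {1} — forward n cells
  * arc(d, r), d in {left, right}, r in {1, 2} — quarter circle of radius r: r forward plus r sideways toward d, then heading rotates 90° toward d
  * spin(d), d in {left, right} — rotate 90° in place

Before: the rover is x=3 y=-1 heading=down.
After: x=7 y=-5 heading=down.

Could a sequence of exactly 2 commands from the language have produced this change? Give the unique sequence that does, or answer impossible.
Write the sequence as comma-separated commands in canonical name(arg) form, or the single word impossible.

key: still facing S at the end — net rotation zero over 2 steps
initial: x=3 y=-1 heading=down
step 1 (arc(left, 2)): x=5 y=-3 heading=right
step 2 (arc(right, 2)): x=7 y=-5 heading=down
no other 2-command option fits: unique.

arc(left, 2), arc(right, 2)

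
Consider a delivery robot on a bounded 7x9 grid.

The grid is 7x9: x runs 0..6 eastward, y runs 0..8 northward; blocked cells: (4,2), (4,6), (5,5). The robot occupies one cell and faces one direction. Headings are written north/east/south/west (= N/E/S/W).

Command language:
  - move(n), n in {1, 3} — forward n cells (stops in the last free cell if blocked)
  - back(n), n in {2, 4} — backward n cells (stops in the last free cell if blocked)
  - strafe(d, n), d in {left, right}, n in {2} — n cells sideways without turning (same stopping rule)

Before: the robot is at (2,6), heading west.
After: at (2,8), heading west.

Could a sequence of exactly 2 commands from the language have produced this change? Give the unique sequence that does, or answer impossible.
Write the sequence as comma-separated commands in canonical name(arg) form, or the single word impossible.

strafe(right, 2), strafe(right, 2)

key: the second strafe(right, 2) runs into the grid edge before its full distance
t0: at (2,6), heading west
step 1 (strafe(right, 2)): at (2,8), heading west
step 2 (strafe(right, 2)): at (2,8), heading west
all 36 alternatives checked — unique.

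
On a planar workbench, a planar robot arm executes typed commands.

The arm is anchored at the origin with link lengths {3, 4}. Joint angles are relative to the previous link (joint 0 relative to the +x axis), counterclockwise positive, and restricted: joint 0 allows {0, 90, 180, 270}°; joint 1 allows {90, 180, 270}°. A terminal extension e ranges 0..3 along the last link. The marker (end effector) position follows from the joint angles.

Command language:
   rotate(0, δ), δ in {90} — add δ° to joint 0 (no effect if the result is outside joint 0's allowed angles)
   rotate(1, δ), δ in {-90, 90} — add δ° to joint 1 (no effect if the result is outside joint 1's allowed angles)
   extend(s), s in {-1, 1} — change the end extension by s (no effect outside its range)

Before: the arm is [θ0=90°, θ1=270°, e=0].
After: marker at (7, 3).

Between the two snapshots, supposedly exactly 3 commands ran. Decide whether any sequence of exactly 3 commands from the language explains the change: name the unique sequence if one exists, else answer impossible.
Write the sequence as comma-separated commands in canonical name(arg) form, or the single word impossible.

begin: [θ0=90°, θ1=270°, e=0]
[1] after extend(1): [θ0=90°, θ1=270°, e=1]
[2] after extend(1): [θ0=90°, θ1=270°, e=2]
[3] after extend(1): [θ0=90°, θ1=270°, e=3]
all 125 alternatives checked — unique.

extend(1), extend(1), extend(1)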